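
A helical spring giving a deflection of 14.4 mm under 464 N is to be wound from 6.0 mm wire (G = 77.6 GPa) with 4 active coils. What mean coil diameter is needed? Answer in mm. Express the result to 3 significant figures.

Required rate k = F/δ = 464/14.4 = 32.222 N/mm
D = (Gd⁴/(8N_a·k))^(1/3) = (77.6×10³·6.0⁴/(8·4·32.222))^(1/3)
  = (97535.2)^(1/3) = 46.0314 mm

46.0 mm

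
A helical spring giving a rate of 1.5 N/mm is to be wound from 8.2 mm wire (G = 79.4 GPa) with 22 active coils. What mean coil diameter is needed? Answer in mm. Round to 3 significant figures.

D = (Gd⁴/(8N_a·k))^(1/3) = (79.4×10³·8.2⁴/(8·22·1.5))^(1/3)
  = (1.35979e+06)^(1/3) = 110.7875 mm

111 mm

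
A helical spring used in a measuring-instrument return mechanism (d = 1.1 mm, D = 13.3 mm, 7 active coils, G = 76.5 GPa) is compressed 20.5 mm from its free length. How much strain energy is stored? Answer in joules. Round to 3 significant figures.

k = Gd⁴/(8D³N_a) = (76.5×10³)(1.1⁴)/(8·13.3³·7) = 0.85014 N/mm
U = ½kδ² = 0.5 × 0.85014 × 20.5² = 178.64 N·mm = 0.17864 J

0.179 J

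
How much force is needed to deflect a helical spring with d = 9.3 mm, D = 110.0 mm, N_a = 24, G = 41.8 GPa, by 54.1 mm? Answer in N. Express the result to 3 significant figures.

66.2 N

k = Gd⁴/(8D³N_a) = (41.8×10³)(9.3⁴)/(8·110.0³·24) = 1.2236 N/mm
F = k·δ = 1.2236 × 54.1 = 66.195 N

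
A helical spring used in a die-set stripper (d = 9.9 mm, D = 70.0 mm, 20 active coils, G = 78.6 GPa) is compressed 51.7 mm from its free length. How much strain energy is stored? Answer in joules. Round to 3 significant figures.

18.4 J

k = Gd⁴/(8D³N_a) = (78.6×10³)(9.9⁴)/(8·70.0³·20) = 13.758 N/mm
U = ½kδ² = 0.5 × 13.758 × 51.7² = 18387 N·mm = 18.387 J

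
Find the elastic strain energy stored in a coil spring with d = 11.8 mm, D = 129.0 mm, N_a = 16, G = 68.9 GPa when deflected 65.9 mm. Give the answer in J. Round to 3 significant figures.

k = Gd⁴/(8D³N_a) = (68.9×10³)(11.8⁴)/(8·129.0³·16) = 4.8615 N/mm
U = ½kδ² = 0.5 × 4.8615 × 65.9² = 10556 N·mm = 10.556 J

10.6 J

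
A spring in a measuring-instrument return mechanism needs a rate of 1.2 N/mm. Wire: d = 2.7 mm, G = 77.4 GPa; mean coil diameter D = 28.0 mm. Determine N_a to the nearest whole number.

20

N_a = Gd⁴/(8D³k) = (77.4×10³ × 2.7⁴)/(8 × 28.0³ × 1.2)
    = 4.11335e+06 / 210739 = 19.52 → 20 coils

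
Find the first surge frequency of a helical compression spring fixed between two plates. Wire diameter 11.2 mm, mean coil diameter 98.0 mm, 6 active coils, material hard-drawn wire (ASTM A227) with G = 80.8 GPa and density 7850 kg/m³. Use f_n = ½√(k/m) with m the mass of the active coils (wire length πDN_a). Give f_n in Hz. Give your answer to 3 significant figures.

k = Gd⁴/(8D³N_a) = (80.8×10³)(11.2⁴)/(8·98.0³·6) = 28.143 N/mm = 28143 N/m
Wire length L = πDN_a = π·98.0·6 = 1847.3 mm
m = ρ·(πd²/4)·L = 7850 × 98.52×10⁻⁶ m² × 1.8473 m = 1.4286 kg
f_n = ½√(k/m) = 0.5·√(28143/1.4286) = 0.5·√(19699) = 70.176 Hz

70.2 Hz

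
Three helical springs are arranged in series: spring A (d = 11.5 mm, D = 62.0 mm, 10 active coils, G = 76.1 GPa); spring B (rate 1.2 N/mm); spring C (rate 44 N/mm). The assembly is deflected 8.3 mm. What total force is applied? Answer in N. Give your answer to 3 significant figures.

k_A = Gd⁴/(8D³N_a) = (76.1×10³)(11.5⁴)/(8·62.0³·10) = 69.809 N/mm
Series: 1/k_eq = 1/69.809 + 1/1.2 + 1/44 = 0.87039; k_eq = 1.1489 N/mm
F = k_eq·δ = 1.1489·8.3 = 9.536 N

9.54 N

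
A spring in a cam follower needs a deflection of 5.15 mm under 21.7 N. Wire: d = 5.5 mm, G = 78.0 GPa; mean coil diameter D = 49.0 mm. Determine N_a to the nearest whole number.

Required rate k = F/δ = 21.7/5.15 = 4.2136 N/mm
N_a = Gd⁴/(8D³k) = (78.0×10³ × 5.5⁴)/(8 × 49.0³ × 4.2136)
    = 7.13749e+07 / 3.9658e+06 = 18 → 18 coils

18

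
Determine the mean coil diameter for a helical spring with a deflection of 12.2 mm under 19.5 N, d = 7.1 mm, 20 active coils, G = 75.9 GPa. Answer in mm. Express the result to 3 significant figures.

Required rate k = F/δ = 19.5/12.2 = 1.5984 N/mm
D = (Gd⁴/(8N_a·k))^(1/3) = (75.9×10³·7.1⁴/(8·20·1.5984))^(1/3)
  = (754189)^(1/3) = 91.0249 mm

91.0 mm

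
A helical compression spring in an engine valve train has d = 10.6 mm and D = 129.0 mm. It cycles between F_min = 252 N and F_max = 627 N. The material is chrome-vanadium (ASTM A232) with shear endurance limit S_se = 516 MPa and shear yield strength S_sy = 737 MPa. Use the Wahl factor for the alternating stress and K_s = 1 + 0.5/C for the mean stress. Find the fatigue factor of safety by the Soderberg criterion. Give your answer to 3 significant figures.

3.53

C = D/d = 129.0/10.6 = 12.1698; K_W = (4C−1)/(4C−4)+0.615/C = 1.1177; K_s = 1+0.5/C = 1.0411
F_a = (F_max−F_min)/2 = 187.5 N; F_m = (F_max+F_min)/2 = 439.5 N
τ_a = K_W·8F_aD/(πd³) = 1.1177 × 51.715 = 57.8 MPa
τ_m = K_s·8F_mD/(πd³) = 1.0411 × 121.22 = 126.2 MPa
Soderberg: 1/n_f = τ_a/S_se + τ_m/S_sy = 57.8/516 + 126.2/737 = 0.11202 + 0.17123 = 0.28325
n_f = 1/0.28325 = 3.53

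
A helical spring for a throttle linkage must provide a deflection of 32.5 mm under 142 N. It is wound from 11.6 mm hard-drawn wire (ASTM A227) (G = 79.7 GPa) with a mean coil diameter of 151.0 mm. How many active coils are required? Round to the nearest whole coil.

Required rate k = F/δ = 142/32.5 = 4.3692 N/mm
N_a = Gd⁴/(8D³k) = (79.7×10³ × 11.6⁴)/(8 × 151.0³ × 4.3692)
    = 1.44308e+09 / 1.20344e+08 = 11.99 → 12 coils

12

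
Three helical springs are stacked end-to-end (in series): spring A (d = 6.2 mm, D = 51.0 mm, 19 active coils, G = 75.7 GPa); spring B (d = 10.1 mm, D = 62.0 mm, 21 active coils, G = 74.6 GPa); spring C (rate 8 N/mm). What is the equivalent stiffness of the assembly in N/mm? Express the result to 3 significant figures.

2.80 N/mm

k_A = Gd⁴/(8D³N_a) = (75.7×10³)(6.2⁴)/(8·51.0³·19) = 5.5476 N/mm
k_B = Gd⁴/(8D³N_a) = (74.6×10³)(10.1⁴)/(8·62.0³·21) = 19.388 N/mm
Series: 1/k_eq = 1/5.5476 + 1/19.388 + 1/8 = 0.35683; k_eq = 2.8024 N/mm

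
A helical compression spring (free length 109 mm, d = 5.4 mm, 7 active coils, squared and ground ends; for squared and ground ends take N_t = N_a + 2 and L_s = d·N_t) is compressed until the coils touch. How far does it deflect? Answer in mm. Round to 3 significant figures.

60.4 mm

N_t = 9; L_s = 5.4·9 = 48.6 mm
δ_solid = L₀ − L_s = 109 − 48.6 = 60.4 mm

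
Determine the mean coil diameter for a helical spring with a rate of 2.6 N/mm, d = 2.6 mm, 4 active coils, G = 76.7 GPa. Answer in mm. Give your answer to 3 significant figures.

D = (Gd⁴/(8N_a·k))^(1/3) = (76.7×10³·2.6⁴/(8·4·2.6))^(1/3)
  = (42127.5)^(1/3) = 34.7954 mm

34.8 mm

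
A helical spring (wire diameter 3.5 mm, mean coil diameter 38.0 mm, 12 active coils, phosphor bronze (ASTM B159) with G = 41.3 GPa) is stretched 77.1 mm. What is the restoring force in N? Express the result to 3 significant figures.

k = Gd⁴/(8D³N_a) = (41.3×10³)(3.5⁴)/(8·38.0³·12) = 1.1765 N/mm
F = k·δ = 1.1765 × 77.1 = 90.71 N

90.7 N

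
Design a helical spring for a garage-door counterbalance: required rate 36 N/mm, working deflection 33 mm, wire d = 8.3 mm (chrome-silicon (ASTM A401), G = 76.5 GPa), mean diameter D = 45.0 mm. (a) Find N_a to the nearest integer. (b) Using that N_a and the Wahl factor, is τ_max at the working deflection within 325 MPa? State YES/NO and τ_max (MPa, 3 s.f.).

N_a = Gd⁴/(8D³k) = (76.5×10³)(8.3⁴)/(8·45.0³·36) = 13.83 → N_a = 14
Actual rate k = Gd⁴/(8D³·14) = 35.573 N/mm
Working load F = kδ = 35.573·33 = 1173.9 N
C = 45.0/8.3 = 5.4217; K_W = (4C−1)/(4C−4)+0.615/C = 1.2831
τ_max = K_W·8FD/(πd³) = 1.2831·235.26 = 301.85 MPa
τ_max ≤ 325 MPa → acceptable

(a) 14 coils; (b) YES, τ_max = 302 MPa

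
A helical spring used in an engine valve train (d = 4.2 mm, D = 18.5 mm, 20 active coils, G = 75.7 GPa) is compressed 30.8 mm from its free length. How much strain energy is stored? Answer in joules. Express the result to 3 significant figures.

k = Gd⁴/(8D³N_a) = (75.7×10³)(4.2⁴)/(8·18.5³·20) = 23.252 N/mm
U = ½kδ² = 0.5 × 23.252 × 30.8² = 11029 N·mm = 11.029 J

11.0 J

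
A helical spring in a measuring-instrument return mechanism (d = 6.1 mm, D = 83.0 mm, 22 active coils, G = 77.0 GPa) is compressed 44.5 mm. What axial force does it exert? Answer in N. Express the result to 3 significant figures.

k = Gd⁴/(8D³N_a) = (77.0×10³)(6.1⁴)/(8·83.0³·22) = 1.0594 N/mm
F = k·δ = 1.0594 × 44.5 = 47.144 N

47.1 N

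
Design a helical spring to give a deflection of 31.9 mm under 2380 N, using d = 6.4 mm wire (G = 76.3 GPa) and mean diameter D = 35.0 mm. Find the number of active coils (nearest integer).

Required rate k = F/δ = 2380/31.9 = 74.608 N/mm
N_a = Gd⁴/(8D³k) = (76.3×10³ × 6.4⁴)/(8 × 35.0³ × 74.608)
    = 1.2801e+08 / 2.55906e+07 = 5.002 → 5 coils

5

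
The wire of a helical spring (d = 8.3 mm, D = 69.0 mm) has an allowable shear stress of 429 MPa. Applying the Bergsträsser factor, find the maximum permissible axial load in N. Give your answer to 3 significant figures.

C = D/d = 69.0/8.3 = 8.3133
K_B = (4C+2)/(4C−3) = 35.253/30.253 = 1.1653
τ_max = K·8FD/(πd³) → F_max = τ_allow·πd³/(8DK)
F_max = 429·π·8.3³/(8·69.0·1.1653) = 7.7062e+05/643.23 = 1198 N

1200 N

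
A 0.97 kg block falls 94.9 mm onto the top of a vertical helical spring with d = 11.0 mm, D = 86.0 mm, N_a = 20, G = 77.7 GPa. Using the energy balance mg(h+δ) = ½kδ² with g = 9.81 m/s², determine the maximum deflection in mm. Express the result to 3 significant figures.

k = Gd⁴/(8D³N_a) = (77.7×10³)(11.0⁴)/(8·86.0³·20) = 11.178 N/mm
W = mg = 0.97 × 9.81 = 9.5157 N
½kδ² − Wδ − Wh = 0 → δ = (W + √(W² + 2kWh))/k
δ = (9.5157 + √(90.549 + 20188.9))/11.178 = (9.5157 + 142.41)/11.178 = 13.591 mm

13.6 mm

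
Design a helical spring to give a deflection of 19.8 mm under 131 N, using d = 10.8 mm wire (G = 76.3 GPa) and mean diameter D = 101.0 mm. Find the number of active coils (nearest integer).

19

Required rate k = F/δ = 131/19.8 = 6.6162 N/mm
N_a = Gd⁴/(8D³k) = (76.3×10³ × 10.8⁴)/(8 × 101.0³ × 6.6162)
    = 1.03805e+09 / 5.45331e+07 = 19.04 → 19 coils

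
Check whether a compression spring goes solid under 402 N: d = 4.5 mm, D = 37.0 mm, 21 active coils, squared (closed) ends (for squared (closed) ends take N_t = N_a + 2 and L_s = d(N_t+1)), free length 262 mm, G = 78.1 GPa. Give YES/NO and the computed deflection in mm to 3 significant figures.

k = Gd⁴/(8D³N_a) = (78.1×10³)(4.5⁴)/(8·37.0³·21) = 3.7635 N/mm
N_t = 23; L_s = 4.5·24 = 108 mm; δ_solid = L₀ − L_s = 262 − 108 = 154 mm
δ = F/k = 402/3.7635 = 106.82 mm
δ < δ_solid → spring does not go solid

NO, δ = 107 mm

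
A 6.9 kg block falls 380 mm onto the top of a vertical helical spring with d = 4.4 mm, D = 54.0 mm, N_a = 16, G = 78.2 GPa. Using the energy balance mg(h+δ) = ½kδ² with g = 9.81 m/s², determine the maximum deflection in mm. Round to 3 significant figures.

k = Gd⁴/(8D³N_a) = (78.2×10³)(4.4⁴)/(8·54.0³·16) = 1.4542 N/mm
W = mg = 6.9 × 9.81 = 67.689 N
½kδ² − Wδ − Wh = 0 → δ = (W + √(W² + 2kWh))/k
δ = (67.689 + √(4581.8 + 74809.7))/1.4542 = (67.689 + 281.76)/1.4542 = 240.31 mm

240 mm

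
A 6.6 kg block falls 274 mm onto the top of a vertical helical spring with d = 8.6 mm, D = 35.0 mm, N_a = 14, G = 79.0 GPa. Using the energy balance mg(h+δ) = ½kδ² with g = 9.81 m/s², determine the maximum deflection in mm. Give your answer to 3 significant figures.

k = Gd⁴/(8D³N_a) = (79.0×10³)(8.6⁴)/(8·35.0³·14) = 89.991 N/mm
W = mg = 6.6 × 9.81 = 64.746 N
½kδ² − Wδ − Wh = 0 → δ = (W + √(W² + 2kWh))/k
δ = (64.746 + √(4192 + 3.19295e+06))/89.991 = (64.746 + 1788.1)/89.991 = 20.589 mm

20.6 mm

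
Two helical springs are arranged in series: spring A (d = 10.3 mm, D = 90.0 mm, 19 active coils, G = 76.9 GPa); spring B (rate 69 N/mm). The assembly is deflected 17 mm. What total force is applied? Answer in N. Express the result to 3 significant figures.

119 N

k_A = Gd⁴/(8D³N_a) = (76.9×10³)(10.3⁴)/(8·90.0³·19) = 7.811 N/mm
Series: 1/k_eq = 1/7.811 + 1/69 = 0.14252; k_eq = 7.0167 N/mm
F = k_eq·δ = 7.0167·17 = 119.28 N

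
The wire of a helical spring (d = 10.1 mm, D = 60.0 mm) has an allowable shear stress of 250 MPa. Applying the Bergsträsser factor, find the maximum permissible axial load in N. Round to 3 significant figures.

1360 N

C = D/d = 60.0/10.1 = 5.9406
K_B = (4C+2)/(4C−3) = 25.762/20.762 = 1.2408
τ_max = K·8FD/(πd³) → F_max = τ_allow·πd³/(8DK)
F_max = 250·π·10.1³/(8·60.0·1.2408) = 8.092e+05/595.59 = 1358.6 N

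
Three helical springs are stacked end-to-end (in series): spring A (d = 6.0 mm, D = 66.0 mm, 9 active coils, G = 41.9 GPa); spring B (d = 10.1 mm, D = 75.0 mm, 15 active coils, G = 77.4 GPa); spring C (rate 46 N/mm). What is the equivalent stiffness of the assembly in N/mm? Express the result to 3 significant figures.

2.15 N/mm

k_A = Gd⁴/(8D³N_a) = (41.9×10³)(6.0⁴)/(8·66.0³·9) = 2.6233 N/mm
k_B = Gd⁴/(8D³N_a) = (77.4×10³)(10.1⁴)/(8·75.0³·15) = 15.91 N/mm
Series: 1/k_eq = 1/2.6233 + 1/15.91 + 1/46 = 0.46579; k_eq = 2.1469 N/mm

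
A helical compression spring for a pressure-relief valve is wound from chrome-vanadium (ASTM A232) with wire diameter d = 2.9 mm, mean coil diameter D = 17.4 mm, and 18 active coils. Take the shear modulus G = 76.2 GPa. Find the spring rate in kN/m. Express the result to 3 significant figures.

k = Gd⁴/(8D³N_a) = (76.2×10³ × 2.9⁴) / (8 × 17.4³ × 18)
  = 5.38948e+06 / 758595 = 7.1046 N/mm

7.10 kN/m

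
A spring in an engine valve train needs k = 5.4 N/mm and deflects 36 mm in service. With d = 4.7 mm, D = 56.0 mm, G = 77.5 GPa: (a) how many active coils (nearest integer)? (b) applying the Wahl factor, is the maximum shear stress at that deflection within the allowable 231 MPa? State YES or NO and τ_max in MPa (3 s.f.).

(a) 5 coils; (b) NO, τ_max = 298 MPa

N_a = Gd⁴/(8D³k) = (77.5×10³)(4.7⁴)/(8·56.0³·5.4) = 4.985 → N_a = 5
Actual rate k = Gd⁴/(8D³·5) = 5.3836 N/mm
Working load F = kδ = 5.3836·36 = 193.81 N
C = 56.0/4.7 = 11.9149; K_W = (4C−1)/(4C−4)+0.615/C = 1.1203
τ_max = K_W·8FD/(πd³) = 1.1203·266.2 = 298.23 MPa
τ_max > 231 MPa → exceeds allowable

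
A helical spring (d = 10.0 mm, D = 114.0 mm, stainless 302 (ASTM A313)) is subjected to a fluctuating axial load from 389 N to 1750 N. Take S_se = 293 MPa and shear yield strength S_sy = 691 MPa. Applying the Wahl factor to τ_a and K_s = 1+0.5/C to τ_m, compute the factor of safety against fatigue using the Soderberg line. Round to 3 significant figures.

0.814

C = D/d = 114.0/10.0 = 11.4000; K_W = (4C−1)/(4C−4)+0.615/C = 1.1261; K_s = 1+0.5/C = 1.0439
F_a = (F_max−F_min)/2 = 680.5 N; F_m = (F_max+F_min)/2 = 1069.5 N
τ_a = K_W·8F_aD/(πd³) = 1.1261 × 197.55 = 222.45 MPa
τ_m = K_s·8F_mD/(πd³) = 1.0439 × 310.47 = 324.09 MPa
Soderberg: 1/n_f = τ_a/S_se + τ_m/S_sy = 222.45/293 + 324.09/691 = 0.75922 + 0.46902 = 1.2282
n_f = 1/1.2282 = 0.8142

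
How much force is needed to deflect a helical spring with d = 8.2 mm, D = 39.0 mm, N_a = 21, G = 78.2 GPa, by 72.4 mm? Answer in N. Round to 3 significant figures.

k = Gd⁴/(8D³N_a) = (78.2×10³)(8.2⁴)/(8·39.0³·21) = 35.478 N/mm
F = k·δ = 35.478 × 72.4 = 2568.6 N

2570 N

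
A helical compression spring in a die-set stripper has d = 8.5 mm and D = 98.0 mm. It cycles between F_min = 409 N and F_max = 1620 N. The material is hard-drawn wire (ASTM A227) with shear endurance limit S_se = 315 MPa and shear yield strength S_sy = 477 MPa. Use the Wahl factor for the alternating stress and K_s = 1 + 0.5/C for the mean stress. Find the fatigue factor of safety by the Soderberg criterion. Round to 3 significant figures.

0.562

C = D/d = 98.0/8.5 = 11.5294; K_W = (4C−1)/(4C−4)+0.615/C = 1.1246; K_s = 1+0.5/C = 1.0434
F_a = (F_max−F_min)/2 = 605.5 N; F_m = (F_max+F_min)/2 = 1014.5 N
τ_a = K_W·8F_aD/(πd³) = 1.1246 × 246.05 = 276.7 MPa
τ_m = K_s·8F_mD/(πd³) = 1.0434 × 412.25 = 430.13 MPa
Soderberg: 1/n_f = τ_a/S_se + τ_m/S_sy = 276.7/315 + 430.13/477 = 0.87842 + 0.90174 = 1.7802
n_f = 1/1.7802 = 0.5617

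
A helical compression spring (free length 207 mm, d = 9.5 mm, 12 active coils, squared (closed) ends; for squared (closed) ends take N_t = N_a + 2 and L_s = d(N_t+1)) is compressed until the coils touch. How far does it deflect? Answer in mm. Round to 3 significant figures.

64.5 mm

N_t = 14; L_s = 9.5·15 = 142.5 mm
δ_solid = L₀ − L_s = 207 − 142.5 = 64.5 mm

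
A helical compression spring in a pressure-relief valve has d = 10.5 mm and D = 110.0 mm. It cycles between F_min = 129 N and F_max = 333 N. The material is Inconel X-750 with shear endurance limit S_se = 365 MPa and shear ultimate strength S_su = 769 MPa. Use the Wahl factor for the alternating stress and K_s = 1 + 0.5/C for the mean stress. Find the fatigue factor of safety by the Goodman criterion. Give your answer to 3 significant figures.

C = D/d = 110.0/10.5 = 10.4762; K_W = (4C−1)/(4C−4)+0.615/C = 1.1379; K_s = 1+0.5/C = 1.0477
F_a = (F_max−F_min)/2 = 102 N; F_m = (F_max+F_min)/2 = 231 N
τ_a = K_W·8F_aD/(πd³) = 1.1379 × 24.681 = 28.083 MPa
τ_m = K_s·8F_mD/(πd³) = 1.0477 × 55.896 = 58.563 MPa
Goodman: 1/n_f = τ_a/S_se + τ_m/S_su = 28.083/365 + 58.563/769 = 0.07694 + 0.07616 = 0.1531
n_f = 1/0.1531 = 6.532

6.53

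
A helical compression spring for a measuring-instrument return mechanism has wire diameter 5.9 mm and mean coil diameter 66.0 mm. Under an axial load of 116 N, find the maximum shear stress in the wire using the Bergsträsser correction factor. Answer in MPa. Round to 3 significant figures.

Spring index C = D/d = 66.0/5.9 = 11.1864
K_B = (4C+2)/(4C−3) = 46.746/41.746 = 1.1198
τ₀ = 8FD/(πd³) = 8·116·66.0/(π·5.9³) = 61248/645.22 = 94.926 MPa
τ_max = K·τ₀ = 1.1198 × 94.926 = 106.3 MPa

106 MPa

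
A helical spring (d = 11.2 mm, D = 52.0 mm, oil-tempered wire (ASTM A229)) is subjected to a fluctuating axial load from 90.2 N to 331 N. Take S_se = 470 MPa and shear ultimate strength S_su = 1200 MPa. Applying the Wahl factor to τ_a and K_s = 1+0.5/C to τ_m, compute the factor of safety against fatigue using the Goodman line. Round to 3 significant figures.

19.7

C = D/d = 52.0/11.2 = 4.6429; K_W = (4C−1)/(4C−4)+0.615/C = 1.3383; K_s = 1+0.5/C = 1.1077
F_a = (F_max−F_min)/2 = 120.4 N; F_m = (F_max+F_min)/2 = 210.6 N
τ_a = K_W·8F_aD/(πd³) = 1.3383 × 11.348 = 15.187 MPa
τ_m = K_s·8F_mD/(πd³) = 1.1077 × 19.849 = 21.987 MPa
Goodman: 1/n_f = τ_a/S_se + τ_m/S_su = 15.187/470 + 21.987/1200 = 0.03231 + 0.01832 = 0.050636
n_f = 1/0.050636 = 19.75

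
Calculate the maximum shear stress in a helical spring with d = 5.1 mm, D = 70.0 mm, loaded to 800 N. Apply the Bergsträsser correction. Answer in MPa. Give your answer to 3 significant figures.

Spring index C = D/d = 70.0/5.1 = 13.7255
K_B = (4C+2)/(4C−3) = 56.902/51.902 = 1.0963
τ₀ = 8FD/(πd³) = 8·800·70.0/(π·5.1³) = 448000/416.74 = 1075 MPa
τ_max = K·τ₀ = 1.0963 × 1075 = 1178.6 MPa

1180 MPa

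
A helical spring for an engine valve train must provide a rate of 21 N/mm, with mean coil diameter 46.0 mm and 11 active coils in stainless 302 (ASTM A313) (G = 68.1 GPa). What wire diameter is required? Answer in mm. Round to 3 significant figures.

d = (8D³N_a·k / G)^(1/4) = (8·46.0³·11·21 / (68.1×10³))^0.25
  = (2641.4)^0.25 = 7.1690 mm

7.17 mm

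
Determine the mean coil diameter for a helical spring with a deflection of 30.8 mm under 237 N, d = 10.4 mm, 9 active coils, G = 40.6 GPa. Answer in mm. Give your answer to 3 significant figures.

95.0 mm

Required rate k = F/δ = 237/30.8 = 7.6948 N/mm
D = (Gd⁴/(8N_a·k))^(1/3) = (40.6×10³·10.4⁴/(8·9·7.6948))^(1/3)
  = (857293)^(1/3) = 94.9970 mm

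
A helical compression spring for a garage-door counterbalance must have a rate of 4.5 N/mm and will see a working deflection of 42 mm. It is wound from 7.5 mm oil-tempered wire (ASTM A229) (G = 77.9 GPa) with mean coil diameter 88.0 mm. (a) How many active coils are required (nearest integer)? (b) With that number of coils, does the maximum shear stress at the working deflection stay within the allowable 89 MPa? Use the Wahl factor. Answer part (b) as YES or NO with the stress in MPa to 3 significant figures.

(a) 10 coils; (b) NO, τ_max = 113 MPa

N_a = Gd⁴/(8D³k) = (77.9×10³)(7.5⁴)/(8·88.0³·4.5) = 10.05 → N_a = 10
Actual rate k = Gd⁴/(8D³·10) = 4.5211 N/mm
Working load F = kδ = 4.5211·42 = 189.89 N
C = 88.0/7.5 = 11.7333; K_W = (4C−1)/(4C−4)+0.615/C = 1.1223
τ_max = K_W·8FD/(πd³) = 1.1223·100.86 = 113.2 MPa
τ_max > 89 MPa → exceeds allowable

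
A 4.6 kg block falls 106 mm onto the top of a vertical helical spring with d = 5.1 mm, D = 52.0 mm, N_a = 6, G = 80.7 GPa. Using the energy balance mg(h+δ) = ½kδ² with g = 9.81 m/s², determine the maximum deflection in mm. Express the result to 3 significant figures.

40.4 mm

k = Gd⁴/(8D³N_a) = (80.7×10³)(5.1⁴)/(8·52.0³·6) = 8.0892 N/mm
W = mg = 4.6 × 9.81 = 45.126 N
½kδ² − Wδ − Wh = 0 → δ = (W + √(W² + 2kWh))/k
δ = (45.126 + √(2036.4 + 77386.6))/8.0892 = (45.126 + 281.82)/8.0892 = 40.418 mm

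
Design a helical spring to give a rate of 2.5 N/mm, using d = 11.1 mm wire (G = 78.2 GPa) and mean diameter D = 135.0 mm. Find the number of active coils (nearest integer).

24

N_a = Gd⁴/(8D³k) = (78.2×10³ × 11.1⁴)/(8 × 135.0³ × 2.5)
    = 1.18713e+09 / 4.92075e+07 = 24.13 → 24 coils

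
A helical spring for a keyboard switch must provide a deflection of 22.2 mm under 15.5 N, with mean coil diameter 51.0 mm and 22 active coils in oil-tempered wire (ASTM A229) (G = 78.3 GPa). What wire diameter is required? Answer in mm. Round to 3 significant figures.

3.80 mm

Required rate k = F/δ = 15.5/22.2 = 0.6982 N/mm
d = (8D³N_a·k / G)^(1/4) = (8·51.0³·22·0.6982 / (78.3×10³))^0.25
  = (208.18)^0.25 = 3.7985 mm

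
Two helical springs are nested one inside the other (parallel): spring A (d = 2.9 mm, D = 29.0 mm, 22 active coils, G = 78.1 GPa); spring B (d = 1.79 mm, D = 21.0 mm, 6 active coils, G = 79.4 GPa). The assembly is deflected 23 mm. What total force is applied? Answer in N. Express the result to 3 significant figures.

k_A = Gd⁴/(8D³N_a) = (78.1×10³)(2.9⁴)/(8·29.0³·22) = 1.2869 N/mm
k_B = Gd⁴/(8D³N_a) = (79.4×10³)(1.79⁴)/(8·21.0³·6) = 1.8337 N/mm
Parallel: k_eq = 1.2869 + 1.8337 = 3.1206 N/mm
F = k_eq·δ = 3.1206·23 = 71.774 N

71.8 N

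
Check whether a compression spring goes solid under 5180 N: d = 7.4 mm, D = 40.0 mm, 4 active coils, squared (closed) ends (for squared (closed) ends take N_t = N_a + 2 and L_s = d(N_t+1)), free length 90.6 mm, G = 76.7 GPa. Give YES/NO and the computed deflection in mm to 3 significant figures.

k = Gd⁴/(8D³N_a) = (76.7×10³)(7.4⁴)/(8·40.0³·4) = 112.3 N/mm
N_t = 6; L_s = 7.4·7 = 51.8 mm; δ_solid = L₀ − L_s = 90.6 − 51.8 = 38.8 mm
δ = F/k = 5180/112.3 = 46.125 mm
δ ≥ δ_solid → spring goes solid

YES, δ = 46.1 mm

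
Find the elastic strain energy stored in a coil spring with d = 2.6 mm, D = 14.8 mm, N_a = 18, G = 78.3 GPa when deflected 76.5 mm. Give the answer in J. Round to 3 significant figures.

k = Gd⁴/(8D³N_a) = (78.3×10³)(2.6⁴)/(8·14.8³·18) = 7.6649 N/mm
U = ½kδ² = 0.5 × 7.6649 × 76.5² = 22429 N·mm = 22.429 J

22.4 J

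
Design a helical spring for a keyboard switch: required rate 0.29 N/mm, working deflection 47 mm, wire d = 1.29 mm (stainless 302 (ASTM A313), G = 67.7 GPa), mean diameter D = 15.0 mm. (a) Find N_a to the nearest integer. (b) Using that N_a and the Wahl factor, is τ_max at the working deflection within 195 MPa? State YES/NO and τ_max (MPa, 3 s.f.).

N_a = Gd⁴/(8D³k) = (67.7×10³)(1.29⁴)/(8·15.0³·0.29) = 23.94 → N_a = 24
Actual rate k = Gd⁴/(8D³·24) = 0.28932 N/mm
Working load F = kδ = 0.28932·47 = 13.598 N
C = 15.0/1.29 = 11.6279; K_W = (4C−1)/(4C−4)+0.615/C = 1.1235
τ_max = K_W·8FD/(πd³) = 1.1235·241.95 = 271.83 MPa
τ_max > 195 MPa → exceeds allowable

(a) 24 coils; (b) NO, τ_max = 272 MPa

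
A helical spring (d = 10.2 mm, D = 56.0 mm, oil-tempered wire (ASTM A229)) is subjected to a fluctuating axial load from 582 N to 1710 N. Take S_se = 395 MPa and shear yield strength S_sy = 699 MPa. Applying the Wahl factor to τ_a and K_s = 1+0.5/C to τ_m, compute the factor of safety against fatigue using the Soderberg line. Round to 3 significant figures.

2.06

C = D/d = 56.0/10.2 = 5.4902; K_W = (4C−1)/(4C−4)+0.615/C = 1.2790; K_s = 1+0.5/C = 1.0911
F_a = (F_max−F_min)/2 = 564 N; F_m = (F_max+F_min)/2 = 1146 N
τ_a = K_W·8F_aD/(πd³) = 1.2790 × 75.789 = 96.938 MPa
τ_m = K_s·8F_mD/(πd³) = 1.0911 × 154 = 168.02 MPa
Soderberg: 1/n_f = τ_a/S_se + τ_m/S_sy = 96.938/395 + 168.02/699 = 0.24541 + 0.24037 = 0.48579
n_f = 1/0.48579 = 2.059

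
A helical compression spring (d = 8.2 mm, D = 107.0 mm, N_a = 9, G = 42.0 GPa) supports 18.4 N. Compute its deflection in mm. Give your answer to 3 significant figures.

k = Gd⁴/(8D³N_a) = (42.0×10³)(8.2⁴)/(8·107.0³·9) = 2.1529 N/mm
δ = F/k = 18.4 / 2.1529 = 8.5467 mm

8.55 mm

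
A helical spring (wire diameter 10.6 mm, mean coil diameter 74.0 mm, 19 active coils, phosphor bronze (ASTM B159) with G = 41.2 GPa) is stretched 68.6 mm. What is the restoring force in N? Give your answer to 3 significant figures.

579 N

k = Gd⁴/(8D³N_a) = (41.2×10³)(10.6⁴)/(8·74.0³·19) = 8.4447 N/mm
F = k·δ = 8.4447 × 68.6 = 579.3 N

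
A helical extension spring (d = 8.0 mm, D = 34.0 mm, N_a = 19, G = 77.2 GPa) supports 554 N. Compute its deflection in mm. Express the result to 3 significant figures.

10.5 mm

k = Gd⁴/(8D³N_a) = (77.2×10³)(8.0⁴)/(8·34.0³·19) = 52.929 N/mm
δ = F/k = 554 / 52.929 = 10.467 mm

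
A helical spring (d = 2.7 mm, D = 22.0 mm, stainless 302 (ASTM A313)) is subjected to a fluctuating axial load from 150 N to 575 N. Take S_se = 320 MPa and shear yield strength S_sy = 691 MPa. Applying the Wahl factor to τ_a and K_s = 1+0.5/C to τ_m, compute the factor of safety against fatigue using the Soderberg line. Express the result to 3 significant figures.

C = D/d = 22.0/2.7 = 8.1481; K_W = (4C−1)/(4C−4)+0.615/C = 1.1804; K_s = 1+0.5/C = 1.0614
F_a = (F_max−F_min)/2 = 212.5 N; F_m = (F_max+F_min)/2 = 362.5 N
τ_a = K_W·8F_aD/(πd³) = 1.1804 × 604.83 = 713.94 MPa
τ_m = K_s·8F_mD/(πd³) = 1.0614 × 1031.8 = 1095.1 MPa
Soderberg: 1/n_f = τ_a/S_se + τ_m/S_sy = 713.94/320 + 1095.1/691 = 2.23105 + 1.58477 = 3.8158
n_f = 1/3.8158 = 0.2621

0.262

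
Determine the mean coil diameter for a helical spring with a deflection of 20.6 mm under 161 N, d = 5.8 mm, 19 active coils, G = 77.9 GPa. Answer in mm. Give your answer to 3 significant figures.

Required rate k = F/δ = 161/20.6 = 7.8155 N/mm
D = (Gd⁴/(8N_a·k))^(1/3) = (77.9×10³·5.8⁴/(8·19·7.8155))^(1/3)
  = (74207.4)^(1/3) = 42.0225 mm

42.0 mm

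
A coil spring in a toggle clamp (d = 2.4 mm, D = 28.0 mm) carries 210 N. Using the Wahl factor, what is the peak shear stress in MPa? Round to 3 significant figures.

Spring index C = D/d = 28.0/2.4 = 11.6667
K_W = (4C−1)/(4C−4) + 0.615/C = 45.667/42.667 + 0.0527 = 1.1230
τ₀ = 8FD/(πd³) = 8·210·28.0/(π·2.4³) = 47040/43.429 = 1083.1 MPa
τ_max = K·τ₀ = 1.1230 × 1083.1 = 1216.4 MPa

1220 MPa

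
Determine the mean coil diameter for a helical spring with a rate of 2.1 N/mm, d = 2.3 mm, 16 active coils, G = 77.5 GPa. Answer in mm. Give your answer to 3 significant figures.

20.1 mm

D = (Gd⁴/(8N_a·k))^(1/3) = (77.5×10³·2.3⁴/(8·16·2.1))^(1/3)
  = (8068.33)^(1/3) = 20.0568 mm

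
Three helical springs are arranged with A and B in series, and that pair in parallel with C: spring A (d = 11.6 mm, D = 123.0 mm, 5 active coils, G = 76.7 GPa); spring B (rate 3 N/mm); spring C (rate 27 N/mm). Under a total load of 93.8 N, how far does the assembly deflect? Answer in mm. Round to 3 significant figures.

3.17 mm

k_A = Gd⁴/(8D³N_a) = (76.7×10³)(11.6⁴)/(8·123.0³·5) = 18.657 N/mm
Springs A,B series: k_AB = 1/(1/18.657+1/3) = 2.5844 N/mm; parallel with C: k_eq = 2.5844+27 = 29.584 N/mm
δ = F/k_eq = 93.8/29.584 = 3.1706 mm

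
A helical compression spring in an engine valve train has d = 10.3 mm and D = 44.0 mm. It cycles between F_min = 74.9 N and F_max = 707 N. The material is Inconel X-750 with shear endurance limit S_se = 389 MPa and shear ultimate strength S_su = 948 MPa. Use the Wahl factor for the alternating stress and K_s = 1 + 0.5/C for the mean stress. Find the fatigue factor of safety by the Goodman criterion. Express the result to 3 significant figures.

6.19

C = D/d = 44.0/10.3 = 4.2718; K_W = (4C−1)/(4C−4)+0.615/C = 1.3732; K_s = 1+0.5/C = 1.1170
F_a = (F_max−F_min)/2 = 316.05 N; F_m = (F_max+F_min)/2 = 390.95 N
τ_a = K_W·8F_aD/(πd³) = 1.3732 × 32.407 = 44.501 MPa
τ_m = K_s·8F_mD/(πd³) = 1.1170 × 40.087 = 44.779 MPa
Goodman: 1/n_f = τ_a/S_se + τ_m/S_su = 44.501/389 + 44.779/948 = 0.11440 + 0.04724 = 0.16163
n_f = 1/0.16163 = 6.187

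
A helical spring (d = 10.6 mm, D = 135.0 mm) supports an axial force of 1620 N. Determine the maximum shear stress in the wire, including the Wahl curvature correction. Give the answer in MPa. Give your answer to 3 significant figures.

520 MPa

Spring index C = D/d = 135.0/10.6 = 12.7358
K_W = (4C−1)/(4C−4) + 0.615/C = 49.943/46.943 + 0.0483 = 1.1122
τ₀ = 8FD/(πd³) = 8·1620·135.0/(π·10.6³) = 1.7496e+06/3741.7 = 467.6 MPa
τ_max = K·τ₀ = 1.1122 × 467.6 = 520.06 MPa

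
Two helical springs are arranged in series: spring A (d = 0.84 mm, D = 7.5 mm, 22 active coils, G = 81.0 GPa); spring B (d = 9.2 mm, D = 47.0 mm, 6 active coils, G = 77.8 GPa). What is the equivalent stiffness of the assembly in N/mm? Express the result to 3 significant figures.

0.541 N/mm

k_A = Gd⁴/(8D³N_a) = (81.0×10³)(0.84⁴)/(8·7.5³·22) = 0.54313 N/mm
k_B = Gd⁴/(8D³N_a) = (77.8×10³)(9.2⁴)/(8·47.0³·6) = 111.84 N/mm
Series: 1/k_eq = 1/0.54313 + 1/111.84 = 1.8501; k_eq = 0.54051 N/mm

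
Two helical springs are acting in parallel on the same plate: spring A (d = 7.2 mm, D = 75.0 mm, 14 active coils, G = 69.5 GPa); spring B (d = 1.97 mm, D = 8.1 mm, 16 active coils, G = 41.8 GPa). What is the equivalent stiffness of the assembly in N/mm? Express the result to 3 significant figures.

13.2 N/mm

k_A = Gd⁴/(8D³N_a) = (69.5×10³)(7.2⁴)/(8·75.0³·14) = 3.9529 N/mm
k_B = Gd⁴/(8D³N_a) = (41.8×10³)(1.97⁴)/(8·8.1³·16) = 9.255 N/mm
Parallel: k_eq = 3.9529 + 9.255 = 13.208 N/mm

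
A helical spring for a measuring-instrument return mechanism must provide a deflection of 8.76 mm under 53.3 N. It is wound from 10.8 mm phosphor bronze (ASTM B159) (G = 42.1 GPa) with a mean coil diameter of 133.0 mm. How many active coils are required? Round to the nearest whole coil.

Required rate k = F/δ = 53.3/8.76 = 6.0845 N/mm
N_a = Gd⁴/(8D³k) = (42.1×10³ × 10.8⁴)/(8 × 133.0³ × 6.0845)
    = 5.72766e+08 / 1.14516e+08 = 5.002 → 5 coils

5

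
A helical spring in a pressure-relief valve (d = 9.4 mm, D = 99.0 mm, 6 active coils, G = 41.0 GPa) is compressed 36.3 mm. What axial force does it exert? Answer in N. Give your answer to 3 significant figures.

249 N

k = Gd⁴/(8D³N_a) = (41.0×10³)(9.4⁴)/(8·99.0³·6) = 6.873 N/mm
F = k·δ = 6.873 × 36.3 = 249.49 N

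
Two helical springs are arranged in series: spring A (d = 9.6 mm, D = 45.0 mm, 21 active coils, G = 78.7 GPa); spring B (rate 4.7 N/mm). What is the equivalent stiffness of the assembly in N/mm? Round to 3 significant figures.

4.24 N/mm

k_A = Gd⁴/(8D³N_a) = (78.7×10³)(9.6⁴)/(8·45.0³·21) = 43.663 N/mm
Series: 1/k_eq = 1/43.663 + 1/4.7 = 0.23567; k_eq = 4.2432 N/mm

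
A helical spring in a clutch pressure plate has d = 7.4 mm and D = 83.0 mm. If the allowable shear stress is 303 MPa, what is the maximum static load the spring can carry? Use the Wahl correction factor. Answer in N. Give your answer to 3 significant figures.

515 N

C = D/d = 83.0/7.4 = 11.2162
K_W = (4C−1)/(4C−4) + 0.615/C = 43.865/40.865 + 0.0548 = 1.1282
τ_max = K·8FD/(πd³) → F_max = τ_allow·πd³/(8DK)
F_max = 303·π·7.4³/(8·83.0·1.1282) = 3.8573e+05/749.15 = 514.89 N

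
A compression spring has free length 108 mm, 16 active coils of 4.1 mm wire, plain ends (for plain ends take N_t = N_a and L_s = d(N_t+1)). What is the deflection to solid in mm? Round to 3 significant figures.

38.3 mm

N_t = 16; L_s = 4.1·17 = 69.7 mm
δ_solid = L₀ − L_s = 108 − 69.7 = 38.3 mm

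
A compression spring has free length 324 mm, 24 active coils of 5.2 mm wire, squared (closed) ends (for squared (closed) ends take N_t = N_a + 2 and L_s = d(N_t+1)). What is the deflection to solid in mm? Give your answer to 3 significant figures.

N_t = 26; L_s = 5.2·27 = 140.4 mm
δ_solid = L₀ − L_s = 324 − 140.4 = 183.6 mm

184 mm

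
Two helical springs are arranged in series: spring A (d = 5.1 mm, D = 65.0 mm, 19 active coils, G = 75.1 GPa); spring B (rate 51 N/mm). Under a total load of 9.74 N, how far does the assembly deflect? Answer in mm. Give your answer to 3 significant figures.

8.19 mm

k_A = Gd⁴/(8D³N_a) = (75.1×10³)(5.1⁴)/(8·65.0³·19) = 1.2171 N/mm
Series: 1/k_eq = 1/1.2171 + 1/51 = 0.84121; k_eq = 1.1888 N/mm
δ = F/k_eq = 9.74/1.1888 = 8.1934 mm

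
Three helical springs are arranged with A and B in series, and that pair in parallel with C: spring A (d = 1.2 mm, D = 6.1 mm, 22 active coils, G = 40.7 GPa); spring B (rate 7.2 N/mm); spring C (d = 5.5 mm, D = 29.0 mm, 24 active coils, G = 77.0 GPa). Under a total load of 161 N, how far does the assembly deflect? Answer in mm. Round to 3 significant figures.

9.65 mm

k_A = Gd⁴/(8D³N_a) = (40.7×10³)(1.2⁴)/(8·6.1³·22) = 2.1126 N/mm
k_C = Gd⁴/(8D³N_a) = (77.0×10³)(5.5⁴)/(8·29.0³·24) = 15.047 N/mm
Springs A,B series: k_AB = 1/(1/2.1126+1/7.2) = 1.6333 N/mm; parallel with C: k_eq = 1.6333+15.047 = 16.68 N/mm
δ = F/k_eq = 161/16.68 = 9.6522 mm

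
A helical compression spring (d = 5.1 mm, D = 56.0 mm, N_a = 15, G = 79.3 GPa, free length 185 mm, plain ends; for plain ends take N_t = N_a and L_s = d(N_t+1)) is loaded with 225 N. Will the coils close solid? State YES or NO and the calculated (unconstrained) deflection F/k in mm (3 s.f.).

NO, δ = 88.4 mm

k = Gd⁴/(8D³N_a) = (79.3×10³)(5.1⁴)/(8·56.0³·15) = 2.5457 N/mm
N_t = 15; L_s = 5.1·16 = 81.6 mm; δ_solid = L₀ − L_s = 185 − 81.6 = 103.4 mm
δ = F/k = 225/2.5457 = 88.384 mm
δ < δ_solid → spring does not go solid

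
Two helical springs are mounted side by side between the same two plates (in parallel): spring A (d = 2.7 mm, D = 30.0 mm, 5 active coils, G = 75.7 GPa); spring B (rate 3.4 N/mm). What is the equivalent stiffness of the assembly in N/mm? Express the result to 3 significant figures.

7.13 N/mm

k_A = Gd⁴/(8D³N_a) = (75.7×10³)(2.7⁴)/(8·30.0³·5) = 3.725 N/mm
Parallel: k_eq = 3.725 + 3.4 = 7.125 N/mm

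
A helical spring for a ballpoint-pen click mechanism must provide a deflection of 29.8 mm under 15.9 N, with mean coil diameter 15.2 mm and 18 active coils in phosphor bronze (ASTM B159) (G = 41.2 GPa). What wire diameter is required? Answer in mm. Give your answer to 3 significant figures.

1.60 mm

Required rate k = F/δ = 15.9/29.8 = 0.53356 N/mm
d = (8D³N_a·k / G)^(1/4) = (8·15.2³·18·0.53356 / (41.2×10³))^0.25
  = (6.549)^0.25 = 1.5997 mm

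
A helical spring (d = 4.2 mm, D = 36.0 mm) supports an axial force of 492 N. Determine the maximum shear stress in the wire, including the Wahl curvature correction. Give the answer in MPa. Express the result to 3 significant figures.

713 MPa

Spring index C = D/d = 36.0/4.2 = 8.5714
K_W = (4C−1)/(4C−4) + 0.615/C = 33.286/30.286 + 0.0717 = 1.1708
τ₀ = 8FD/(πd³) = 8·492·36.0/(π·4.2³) = 141696/232.75 = 608.78 MPa
τ_max = K·τ₀ = 1.1708 × 608.78 = 712.76 MPa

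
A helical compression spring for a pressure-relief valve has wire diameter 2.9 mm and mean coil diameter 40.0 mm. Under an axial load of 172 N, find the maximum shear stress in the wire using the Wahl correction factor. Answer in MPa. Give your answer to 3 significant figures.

792 MPa

Spring index C = D/d = 40.0/2.9 = 13.7931
K_W = (4C−1)/(4C−4) + 0.615/C = 54.172/51.172 + 0.0446 = 1.1032
τ₀ = 8FD/(πd³) = 8·172·40.0/(π·2.9³) = 55040/76.62 = 718.35 MPa
τ_max = K·τ₀ = 1.1032 × 718.35 = 792.49 MPa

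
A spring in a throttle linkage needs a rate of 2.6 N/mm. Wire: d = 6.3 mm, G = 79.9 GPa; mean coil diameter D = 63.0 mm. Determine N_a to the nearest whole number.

24

N_a = Gd⁴/(8D³k) = (79.9×10³ × 6.3⁴)/(8 × 63.0³ × 2.6)
    = 1.25866e+08 / 5.20098e+06 = 24.2 → 24 coils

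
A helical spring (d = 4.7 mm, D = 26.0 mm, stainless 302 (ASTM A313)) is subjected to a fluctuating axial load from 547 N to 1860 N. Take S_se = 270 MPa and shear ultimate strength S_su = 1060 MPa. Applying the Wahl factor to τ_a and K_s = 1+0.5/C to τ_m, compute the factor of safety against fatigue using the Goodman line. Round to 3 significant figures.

C = D/d = 26.0/4.7 = 5.5319; K_W = (4C−1)/(4C−4)+0.615/C = 1.2767; K_s = 1+0.5/C = 1.0904
F_a = (F_max−F_min)/2 = 656.5 N; F_m = (F_max+F_min)/2 = 1203.5 N
τ_a = K_W·8F_aD/(πd³) = 1.2767 × 418.65 = 534.48 MPa
τ_m = K_s·8F_mD/(πd³) = 1.0904 × 767.48 = 836.85 MPa
Goodman: 1/n_f = τ_a/S_se + τ_m/S_su = 534.48/270 + 836.85/1060 = 1.97956 + 0.78948 = 2.769
n_f = 1/2.769 = 0.3611

0.361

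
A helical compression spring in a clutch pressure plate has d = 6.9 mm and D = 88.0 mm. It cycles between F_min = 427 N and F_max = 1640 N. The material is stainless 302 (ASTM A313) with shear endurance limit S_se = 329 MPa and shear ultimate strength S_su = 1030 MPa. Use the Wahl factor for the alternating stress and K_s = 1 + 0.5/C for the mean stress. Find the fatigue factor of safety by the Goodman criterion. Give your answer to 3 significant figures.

C = D/d = 88.0/6.9 = 12.7536; K_W = (4C−1)/(4C−4)+0.615/C = 1.1120; K_s = 1+0.5/C = 1.0392
F_a = (F_max−F_min)/2 = 606.5 N; F_m = (F_max+F_min)/2 = 1033.5 N
τ_a = K_W·8F_aD/(πd³) = 1.1120 × 413.72 = 460.07 MPa
τ_m = K_s·8F_mD/(πd³) = 1.0392 × 704.99 = 732.63 MPa
Goodman: 1/n_f = τ_a/S_se + τ_m/S_su = 460.07/329 + 732.63/1030 = 1.39839 + 0.71130 = 2.1097
n_f = 1/2.1097 = 0.474

0.474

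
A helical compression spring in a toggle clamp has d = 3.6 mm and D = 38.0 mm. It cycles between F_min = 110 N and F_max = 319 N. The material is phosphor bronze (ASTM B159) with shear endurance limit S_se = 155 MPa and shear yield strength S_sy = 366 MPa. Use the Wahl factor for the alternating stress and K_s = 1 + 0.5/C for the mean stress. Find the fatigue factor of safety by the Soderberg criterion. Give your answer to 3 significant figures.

0.349

C = D/d = 38.0/3.6 = 10.5556; K_W = (4C−1)/(4C−4)+0.615/C = 1.1368; K_s = 1+0.5/C = 1.0474
F_a = (F_max−F_min)/2 = 104.5 N; F_m = (F_max+F_min)/2 = 214.5 N
τ_a = K_W·8F_aD/(πd³) = 1.1368 × 216.74 = 246.38 MPa
τ_m = K_s·8F_mD/(πd³) = 1.0474 × 444.88 = 465.95 MPa
Soderberg: 1/n_f = τ_a/S_se + τ_m/S_sy = 246.38/155 + 465.95/366 = 1.58952 + 1.27310 = 2.8626
n_f = 1/2.8626 = 0.3493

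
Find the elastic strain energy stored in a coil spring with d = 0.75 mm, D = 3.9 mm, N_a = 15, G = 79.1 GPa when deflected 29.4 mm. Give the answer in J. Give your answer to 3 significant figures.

1.52 J

k = Gd⁴/(8D³N_a) = (79.1×10³)(0.75⁴)/(8·3.9³·15) = 3.516 N/mm
U = ½kδ² = 0.5 × 3.516 × 29.4² = 1519.5 N·mm = 1.5195 J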